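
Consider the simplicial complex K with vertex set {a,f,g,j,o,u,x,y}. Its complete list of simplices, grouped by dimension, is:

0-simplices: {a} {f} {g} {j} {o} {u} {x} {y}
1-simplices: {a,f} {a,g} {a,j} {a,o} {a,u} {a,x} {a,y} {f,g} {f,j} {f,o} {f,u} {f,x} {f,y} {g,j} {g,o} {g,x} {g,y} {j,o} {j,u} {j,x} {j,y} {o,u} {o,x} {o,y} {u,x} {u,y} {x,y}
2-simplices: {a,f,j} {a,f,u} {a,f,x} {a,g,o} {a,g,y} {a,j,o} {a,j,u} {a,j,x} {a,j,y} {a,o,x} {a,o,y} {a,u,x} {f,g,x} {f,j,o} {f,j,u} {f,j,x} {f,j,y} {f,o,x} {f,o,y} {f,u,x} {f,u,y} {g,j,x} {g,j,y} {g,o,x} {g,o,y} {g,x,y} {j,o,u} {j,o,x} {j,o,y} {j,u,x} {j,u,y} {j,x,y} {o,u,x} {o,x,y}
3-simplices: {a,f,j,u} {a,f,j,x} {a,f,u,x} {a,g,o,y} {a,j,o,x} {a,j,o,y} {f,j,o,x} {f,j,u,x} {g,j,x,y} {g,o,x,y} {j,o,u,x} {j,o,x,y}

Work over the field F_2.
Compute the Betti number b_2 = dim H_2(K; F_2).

n_0=8 n_1=27 n_2=34 n_3=12  [Z2]
∂1: piv[af,ag,aj,ao,au,ax,ay] rk=7  ker:fg,fj,fo,fu,fx,fy,gj,go,gx,gy,jo,ju,jx,jy,ou,ox,oy,ux,uy,xy
∂2: piv[afj,afu,afx,ago,agy,ajo,aju,ajx,ajy,aox,aoy,aux,fgx,fjo,fjy,fuy,gjx,gjy,gxy,jou] rk=20  ker:fju,fjx,fox,foy,fux,gox,goy,jox,joy,jux,juy,jxy,oux,oxy
∂3: piv[afju,afjx,afux,agoy,ajox,ajoy,fjox,fjux,gjxy,goxy,joux,joxy] rk=12
b_2=(34−20)−12=2

b_2=2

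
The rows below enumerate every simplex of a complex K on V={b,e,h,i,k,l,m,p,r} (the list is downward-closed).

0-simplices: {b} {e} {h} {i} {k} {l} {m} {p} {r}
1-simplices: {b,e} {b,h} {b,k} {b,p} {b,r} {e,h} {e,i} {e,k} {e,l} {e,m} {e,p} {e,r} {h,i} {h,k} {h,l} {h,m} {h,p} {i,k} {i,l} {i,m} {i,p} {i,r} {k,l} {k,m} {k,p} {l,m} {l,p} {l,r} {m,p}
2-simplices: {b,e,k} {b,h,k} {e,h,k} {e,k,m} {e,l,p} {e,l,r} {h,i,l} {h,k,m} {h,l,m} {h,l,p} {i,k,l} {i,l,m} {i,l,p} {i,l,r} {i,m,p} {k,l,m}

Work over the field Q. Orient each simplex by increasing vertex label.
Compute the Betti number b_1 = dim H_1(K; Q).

b_1=5

n_0=9 n_1=29 n_2=16  [Q]
∂1: piv[be,bh,bk,bp,br,ei,el,em] rk=8  ker:eh,ek,ep,er,hi,hk,hl,hm,hp,ik,il,im,ip,ir,kl,km,kp,lm,lp,lr,mp
∂2: piv[bek,bhk,ehk,ekm,elp,elr,hil,hkm,hlm,hlp,ikl,ilm,ilp,ilr,imp,klm] rk=16
b_1=(29−8)−16=5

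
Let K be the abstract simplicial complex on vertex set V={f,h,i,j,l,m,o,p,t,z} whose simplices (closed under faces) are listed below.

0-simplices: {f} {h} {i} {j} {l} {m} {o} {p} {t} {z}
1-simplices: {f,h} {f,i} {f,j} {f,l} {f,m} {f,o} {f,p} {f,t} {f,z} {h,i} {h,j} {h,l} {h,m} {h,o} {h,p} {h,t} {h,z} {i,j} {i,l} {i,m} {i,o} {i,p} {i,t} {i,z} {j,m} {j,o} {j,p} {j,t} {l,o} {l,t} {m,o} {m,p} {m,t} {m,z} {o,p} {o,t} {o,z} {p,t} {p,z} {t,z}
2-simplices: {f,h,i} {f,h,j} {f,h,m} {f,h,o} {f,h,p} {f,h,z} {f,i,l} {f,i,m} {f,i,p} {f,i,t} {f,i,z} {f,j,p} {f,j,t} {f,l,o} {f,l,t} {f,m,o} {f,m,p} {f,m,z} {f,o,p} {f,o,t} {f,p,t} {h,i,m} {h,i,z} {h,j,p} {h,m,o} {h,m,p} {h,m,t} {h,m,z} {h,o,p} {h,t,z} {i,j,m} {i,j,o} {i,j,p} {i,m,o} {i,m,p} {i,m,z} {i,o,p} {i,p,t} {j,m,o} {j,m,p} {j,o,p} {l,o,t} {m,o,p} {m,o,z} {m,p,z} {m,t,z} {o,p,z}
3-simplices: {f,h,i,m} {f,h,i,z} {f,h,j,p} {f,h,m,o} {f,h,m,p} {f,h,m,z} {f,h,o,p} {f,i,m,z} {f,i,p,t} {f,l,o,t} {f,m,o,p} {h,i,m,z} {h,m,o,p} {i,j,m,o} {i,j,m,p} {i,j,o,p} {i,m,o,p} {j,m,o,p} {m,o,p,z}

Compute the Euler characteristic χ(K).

χ(K)=-2

n_0=10 n_1=40 n_2=47 n_3=19
χ=+10−40+47−19=-2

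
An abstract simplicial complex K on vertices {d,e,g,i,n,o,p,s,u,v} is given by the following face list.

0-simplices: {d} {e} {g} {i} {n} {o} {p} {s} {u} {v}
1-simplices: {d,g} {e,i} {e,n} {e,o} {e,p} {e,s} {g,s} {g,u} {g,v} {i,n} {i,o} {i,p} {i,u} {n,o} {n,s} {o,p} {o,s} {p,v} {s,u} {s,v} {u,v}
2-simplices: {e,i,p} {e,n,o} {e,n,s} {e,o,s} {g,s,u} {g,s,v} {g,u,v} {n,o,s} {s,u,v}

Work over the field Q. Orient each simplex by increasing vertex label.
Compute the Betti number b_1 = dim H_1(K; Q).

b_1=5

n_0=10 n_1=21 n_2=9  [Q]
∂1: piv[dg,ei,en,eo,ep,es,gs,gu,gv] rk=9  ker:in,io,ip,iu,no,ns,op,os,pv,su,sv,uv
∂2: piv[eip,eno,ens,eos,gsu,gsv,guv] rk=7  ker:nos,suv
b_1=(21−9)−7=5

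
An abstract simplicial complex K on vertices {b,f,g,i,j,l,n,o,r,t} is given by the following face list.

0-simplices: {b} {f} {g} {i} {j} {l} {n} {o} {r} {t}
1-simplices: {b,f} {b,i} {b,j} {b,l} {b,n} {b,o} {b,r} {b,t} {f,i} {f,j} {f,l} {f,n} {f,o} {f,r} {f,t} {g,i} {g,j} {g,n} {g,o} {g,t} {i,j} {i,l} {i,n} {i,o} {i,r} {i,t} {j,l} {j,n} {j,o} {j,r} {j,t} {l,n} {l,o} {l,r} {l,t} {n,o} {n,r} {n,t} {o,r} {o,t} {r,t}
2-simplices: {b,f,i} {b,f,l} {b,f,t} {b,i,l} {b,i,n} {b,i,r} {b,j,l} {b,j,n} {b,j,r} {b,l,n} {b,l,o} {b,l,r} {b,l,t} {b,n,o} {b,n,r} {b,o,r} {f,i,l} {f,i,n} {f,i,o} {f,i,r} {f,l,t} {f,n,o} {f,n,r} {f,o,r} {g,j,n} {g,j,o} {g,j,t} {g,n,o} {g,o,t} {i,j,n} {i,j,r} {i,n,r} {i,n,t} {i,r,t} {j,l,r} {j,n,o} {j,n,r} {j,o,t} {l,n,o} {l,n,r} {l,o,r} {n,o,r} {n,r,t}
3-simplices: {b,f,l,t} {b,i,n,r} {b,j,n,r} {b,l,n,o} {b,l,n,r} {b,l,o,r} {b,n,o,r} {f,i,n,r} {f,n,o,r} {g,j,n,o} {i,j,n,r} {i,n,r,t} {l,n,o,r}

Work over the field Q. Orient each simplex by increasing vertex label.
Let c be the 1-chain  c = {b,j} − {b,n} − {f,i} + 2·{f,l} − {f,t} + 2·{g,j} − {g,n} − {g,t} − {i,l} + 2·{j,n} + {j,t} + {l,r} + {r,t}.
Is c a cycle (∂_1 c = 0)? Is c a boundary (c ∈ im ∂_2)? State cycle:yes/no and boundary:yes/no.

n_0=10 n_1=41 n_2=43 n_3=13  [Q]
∂1: piv[bf,bi,bj,bl,bn,bo,br,bt,gi] rk=9  ker:fi,fj,fl,fn,fo,fr,ft,gj,gn,go,gt,ij,il,in,io,ir,it,jl,jn,jo,jr,jt,ln,lo,lr,lt,no,nr,nt,or,ot,rt
∂2: piv[bfi,bfl,bft,bil,bin,bir,bjl,bjn,bjr,bln,blo,blr,blt,bno,bnr,bor,fin,fio,fir,fno,gjn,gjo,gjt,gno,got,ijn,int,irt] rk=28  ker:fil,flt,fnr,for,ijr,inr,jlr,jno,jnr,jot,lno,lnr,lor,nor,nrt
∂3: piv[bflt,binr,bjnr,blno,blnr,blor,bnor,finr,fnor,gjno,ijnr,inrt] rk=12  ker:lnor
∂1c = 0
c vs im∂2: residual ≠ 0 ⇒ not boundary

cycle:yes boundary:no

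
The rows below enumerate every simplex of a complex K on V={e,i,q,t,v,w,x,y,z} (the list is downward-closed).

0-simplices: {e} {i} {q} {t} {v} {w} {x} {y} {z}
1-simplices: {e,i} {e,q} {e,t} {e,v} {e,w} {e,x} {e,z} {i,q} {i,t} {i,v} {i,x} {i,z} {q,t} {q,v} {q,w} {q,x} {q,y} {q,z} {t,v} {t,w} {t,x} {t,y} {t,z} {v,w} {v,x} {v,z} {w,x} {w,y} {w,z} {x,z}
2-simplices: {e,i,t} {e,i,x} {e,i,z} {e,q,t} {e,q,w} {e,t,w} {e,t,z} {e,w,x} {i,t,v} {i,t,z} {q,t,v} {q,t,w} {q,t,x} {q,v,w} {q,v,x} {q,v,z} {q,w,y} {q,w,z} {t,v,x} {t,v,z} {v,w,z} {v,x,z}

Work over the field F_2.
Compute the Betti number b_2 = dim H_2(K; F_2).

n_0=9 n_1=30 n_2=22  [Z2]
∂1: piv[ei,eq,et,ev,ew,ex,ez,qy] rk=8  ker:iq,it,iv,ix,iz,qt,qv,qw,qx,qz,tv,tw,tx,ty,tz,vw,vx,vz,wx,wy,wz,xz
∂2: piv[eit,eix,eiz,eqt,eqw,etw,etz,ewx,itv,qtv,qtx,qvw,qvx,qvz,qwy,qwz,tvz,vxz] rk=18  ker:itz,qtw,tvx,vwz
b_2=(22−18)−0=4

b_2=4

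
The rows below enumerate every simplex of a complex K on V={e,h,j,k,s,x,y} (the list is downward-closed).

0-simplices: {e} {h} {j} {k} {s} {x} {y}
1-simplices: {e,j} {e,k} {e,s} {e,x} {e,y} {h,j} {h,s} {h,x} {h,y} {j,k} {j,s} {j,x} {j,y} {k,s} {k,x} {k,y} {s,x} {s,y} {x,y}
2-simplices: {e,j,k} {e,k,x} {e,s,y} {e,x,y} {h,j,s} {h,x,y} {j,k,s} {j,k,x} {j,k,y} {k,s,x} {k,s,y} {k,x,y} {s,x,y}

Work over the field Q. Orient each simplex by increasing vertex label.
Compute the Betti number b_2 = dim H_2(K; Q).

n_0=7 n_1=19 n_2=13  [Q]
∂1: piv[ej,ek,es,ex,ey,hj] rk=6  ker:hs,hx,hy,jk,js,jx,jy,ks,kx,ky,sx,sy,xy
∂2: piv[ejk,ekx,esy,exy,hjs,hxy,jks,jkx,jky,ksx,ksy,kxy] rk=12  ker:sxy
b_2=(13−12)−0=1

b_2=1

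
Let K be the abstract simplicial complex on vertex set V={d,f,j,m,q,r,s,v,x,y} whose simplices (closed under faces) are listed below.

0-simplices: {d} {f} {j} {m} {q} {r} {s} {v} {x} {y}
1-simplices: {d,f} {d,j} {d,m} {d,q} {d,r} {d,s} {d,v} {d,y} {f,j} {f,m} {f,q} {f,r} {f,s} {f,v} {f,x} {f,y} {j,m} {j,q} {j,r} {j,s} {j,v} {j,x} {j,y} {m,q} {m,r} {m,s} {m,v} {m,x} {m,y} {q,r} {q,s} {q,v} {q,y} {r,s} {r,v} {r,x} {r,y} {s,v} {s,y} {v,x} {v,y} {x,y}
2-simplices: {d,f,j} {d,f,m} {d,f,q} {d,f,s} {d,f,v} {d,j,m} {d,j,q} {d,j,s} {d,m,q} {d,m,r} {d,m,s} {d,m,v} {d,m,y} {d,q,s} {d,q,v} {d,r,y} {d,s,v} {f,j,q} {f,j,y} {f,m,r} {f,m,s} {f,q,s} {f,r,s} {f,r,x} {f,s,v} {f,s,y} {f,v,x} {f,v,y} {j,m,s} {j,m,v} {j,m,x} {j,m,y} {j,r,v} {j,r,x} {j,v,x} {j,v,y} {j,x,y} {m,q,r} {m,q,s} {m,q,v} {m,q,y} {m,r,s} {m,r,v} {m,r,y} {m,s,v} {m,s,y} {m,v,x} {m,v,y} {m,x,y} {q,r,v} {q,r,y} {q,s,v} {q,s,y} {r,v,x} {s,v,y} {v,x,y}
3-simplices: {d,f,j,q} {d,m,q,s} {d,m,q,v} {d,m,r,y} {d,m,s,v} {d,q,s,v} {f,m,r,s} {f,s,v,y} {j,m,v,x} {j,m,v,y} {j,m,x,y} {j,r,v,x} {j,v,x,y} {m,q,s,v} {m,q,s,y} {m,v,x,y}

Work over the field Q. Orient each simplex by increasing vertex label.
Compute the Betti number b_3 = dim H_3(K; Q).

b_3=2

n_0=10 n_1=42 n_2=56 n_3=16  [Q]
∂1: piv[df,dj,dm,dq,dr,ds,dv,dy,fx] rk=9  ker:fj,fm,fq,fr,fs,fv,fy,jm,jq,jr,js,jv,jx,jy,mq,mr,ms,mv,mx,my,qr,qs,qv,qy,rs,rv,rx,ry,sv,sy,vx,vy,xy
∂2: piv[dfj,dfm,dfq,dfs,dfv,djm,djq,djs,dmq,dmr,dms,dmv,dmy,dqs,dqv,dry,dsv,fjy,fmr,frs,frx,fsy,fvx,fvy,jmv,jmx,jmy,jrv,jrx,jvx,jxy,mqr,mqy] rk=33  ker:fjq,fms,fqs,fsv,jms,jvy,mqs,mqv,mrs,mrv,mry,msv,msy,mvx,mvy,mxy,qrv,qry,qsv,qsy,rvx,svy,vxy
∂3: piv[dfjq,dmqs,dmqv,dmry,dmsv,dqsv,fmrs,fsvy,jmvx,jmvy,jmxy,jrvx,jvxy,mqsy] rk=14  ker:mqsv,mvxy
b_3=(16−14)−0=2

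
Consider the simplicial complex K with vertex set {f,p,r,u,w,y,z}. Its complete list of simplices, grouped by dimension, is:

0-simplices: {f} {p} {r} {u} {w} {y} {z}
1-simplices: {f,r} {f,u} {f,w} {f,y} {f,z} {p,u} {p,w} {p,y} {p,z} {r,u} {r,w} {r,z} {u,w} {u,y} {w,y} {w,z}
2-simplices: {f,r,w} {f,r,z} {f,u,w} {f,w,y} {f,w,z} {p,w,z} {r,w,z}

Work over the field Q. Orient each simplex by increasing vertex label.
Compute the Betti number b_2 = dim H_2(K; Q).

b_2=1

n_0=7 n_1=16 n_2=7  [Q]
∂1: piv[fr,fu,fw,fy,fz,pu] rk=6  ker:pw,py,pz,ru,rw,rz,uw,uy,wy,wz
∂2: piv[frw,frz,fuw,fwy,fwz,pwz] rk=6  ker:rwz
b_2=(7−6)−0=1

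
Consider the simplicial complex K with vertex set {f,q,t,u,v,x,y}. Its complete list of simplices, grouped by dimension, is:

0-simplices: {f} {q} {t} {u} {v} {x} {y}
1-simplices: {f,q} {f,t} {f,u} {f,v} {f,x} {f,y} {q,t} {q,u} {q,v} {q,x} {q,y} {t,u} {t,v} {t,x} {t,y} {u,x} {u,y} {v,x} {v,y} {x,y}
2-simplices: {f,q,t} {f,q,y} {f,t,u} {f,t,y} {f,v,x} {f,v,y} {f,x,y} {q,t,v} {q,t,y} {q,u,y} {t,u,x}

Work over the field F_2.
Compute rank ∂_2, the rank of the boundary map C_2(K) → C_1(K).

n_0=7 n_1=20 n_2=11  [Z2]
∂1: piv[fq,ft,fu,fv,fx,fy] rk=6  ker:qt,qu,qv,qx,qy,tu,tv,tx,ty,ux,uy,vx,vy,xy
∂2: piv[fqt,fqy,ftu,fty,fvx,fvy,fxy,qtv,quy,tux] rk=10  ker:qty
rk∂_2=10

rank∂_2=10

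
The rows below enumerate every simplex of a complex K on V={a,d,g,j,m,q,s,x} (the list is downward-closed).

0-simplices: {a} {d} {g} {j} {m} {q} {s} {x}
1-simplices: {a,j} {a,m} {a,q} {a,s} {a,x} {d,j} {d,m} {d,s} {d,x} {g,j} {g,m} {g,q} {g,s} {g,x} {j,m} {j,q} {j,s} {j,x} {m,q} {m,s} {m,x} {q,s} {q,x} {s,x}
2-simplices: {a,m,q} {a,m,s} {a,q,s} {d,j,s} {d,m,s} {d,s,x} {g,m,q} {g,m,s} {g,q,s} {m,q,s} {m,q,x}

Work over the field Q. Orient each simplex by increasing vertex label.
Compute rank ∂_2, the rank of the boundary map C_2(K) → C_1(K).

n_0=8 n_1=24 n_2=11  [Q]
∂1: piv[aj,am,aq,as,ax,dj,gj] rk=7  ker:dm,ds,dx,gm,gq,gs,gx,jm,jq,js,jx,mq,ms,mx,qs,qx,sx
∂2: piv[amq,ams,aqs,djs,dms,dsx,gmq,gms,mqx] rk=9  ker:gqs,mqs
rk∂_2=9

rank∂_2=9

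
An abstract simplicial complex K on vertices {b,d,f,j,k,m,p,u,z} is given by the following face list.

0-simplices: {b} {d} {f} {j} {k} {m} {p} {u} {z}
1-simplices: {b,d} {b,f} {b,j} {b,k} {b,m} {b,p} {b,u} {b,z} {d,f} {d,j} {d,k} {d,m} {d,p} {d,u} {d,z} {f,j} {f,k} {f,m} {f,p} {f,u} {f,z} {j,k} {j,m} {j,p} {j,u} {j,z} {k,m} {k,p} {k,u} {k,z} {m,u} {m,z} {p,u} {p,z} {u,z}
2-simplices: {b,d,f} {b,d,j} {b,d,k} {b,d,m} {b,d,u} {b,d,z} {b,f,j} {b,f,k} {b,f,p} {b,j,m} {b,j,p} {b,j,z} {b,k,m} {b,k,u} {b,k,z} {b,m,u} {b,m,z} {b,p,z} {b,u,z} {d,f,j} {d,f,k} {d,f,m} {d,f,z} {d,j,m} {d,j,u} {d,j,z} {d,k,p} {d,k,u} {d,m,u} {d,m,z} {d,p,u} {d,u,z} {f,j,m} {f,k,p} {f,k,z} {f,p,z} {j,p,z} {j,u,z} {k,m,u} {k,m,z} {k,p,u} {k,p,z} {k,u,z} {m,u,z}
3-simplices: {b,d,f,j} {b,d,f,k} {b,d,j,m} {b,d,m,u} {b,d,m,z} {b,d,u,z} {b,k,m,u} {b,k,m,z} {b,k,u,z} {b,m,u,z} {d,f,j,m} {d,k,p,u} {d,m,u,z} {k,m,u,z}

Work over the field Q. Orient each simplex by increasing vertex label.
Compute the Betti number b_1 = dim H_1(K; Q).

n_0=9 n_1=35 n_2=44 n_3=14  [Q]
∂1: piv[bd,bf,bj,bk,bm,bp,bu,bz] rk=8  ker:df,dj,dk,dm,dp,du,dz,fj,fk,fm,fp,fu,fz,jk,jm,jp,ju,jz,km,kp,ku,kz,mu,mz,pu,pz,uz
∂2: piv[bdf,bdj,bdk,bdm,bdu,bdz,bfj,bfk,bfp,bjm,bjp,bjz,bkm,bku,bkz,bmu,bmz,bpz,buz,dfm,dfz,dju,dkp,dpu,fkp] rk=25  ker:dfj,dfk,djm,djz,dku,dmu,dmz,duz,fjm,fkz,fpz,jpz,juz,kmu,kmz,kpu,kpz,kuz,muz
∂3: piv[bdfj,bdfk,bdjm,bdmu,bdmz,bduz,bkmu,bkmz,bkuz,bmuz,dfjm,dkpu] rk=12  ker:dmuz,kmuz
b_1=(35−8)−25=2

b_1=2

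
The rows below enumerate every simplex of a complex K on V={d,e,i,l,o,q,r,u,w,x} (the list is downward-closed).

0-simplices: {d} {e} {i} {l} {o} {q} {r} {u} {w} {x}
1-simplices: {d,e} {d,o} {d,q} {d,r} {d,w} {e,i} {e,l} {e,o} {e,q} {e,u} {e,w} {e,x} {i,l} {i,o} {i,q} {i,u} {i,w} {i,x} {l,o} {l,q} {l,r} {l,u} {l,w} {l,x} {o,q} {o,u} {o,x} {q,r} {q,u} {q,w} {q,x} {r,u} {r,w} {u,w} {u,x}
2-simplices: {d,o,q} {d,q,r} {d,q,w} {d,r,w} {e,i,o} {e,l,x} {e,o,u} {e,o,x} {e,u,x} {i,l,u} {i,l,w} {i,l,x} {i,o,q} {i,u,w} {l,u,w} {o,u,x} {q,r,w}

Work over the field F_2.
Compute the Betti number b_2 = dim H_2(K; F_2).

n_0=10 n_1=35 n_2=17  [Z2]
∂1: piv[de,do,dq,dr,dw,ei,el,eu,ex] rk=9  ker:eo,eq,ew,il,io,iq,iu,iw,ix,lo,lq,lr,lu,lw,lx,oq,ou,ox,qr,qu,qw,qx,ru,rw,uw,ux
∂2: piv[doq,dqr,dqw,drw,eio,elx,eou,eox,eux,ilu,ilw,ilx,ioq,iuw] rk=14  ker:luw,oux,qrw
b_2=(17−14)−0=3

b_2=3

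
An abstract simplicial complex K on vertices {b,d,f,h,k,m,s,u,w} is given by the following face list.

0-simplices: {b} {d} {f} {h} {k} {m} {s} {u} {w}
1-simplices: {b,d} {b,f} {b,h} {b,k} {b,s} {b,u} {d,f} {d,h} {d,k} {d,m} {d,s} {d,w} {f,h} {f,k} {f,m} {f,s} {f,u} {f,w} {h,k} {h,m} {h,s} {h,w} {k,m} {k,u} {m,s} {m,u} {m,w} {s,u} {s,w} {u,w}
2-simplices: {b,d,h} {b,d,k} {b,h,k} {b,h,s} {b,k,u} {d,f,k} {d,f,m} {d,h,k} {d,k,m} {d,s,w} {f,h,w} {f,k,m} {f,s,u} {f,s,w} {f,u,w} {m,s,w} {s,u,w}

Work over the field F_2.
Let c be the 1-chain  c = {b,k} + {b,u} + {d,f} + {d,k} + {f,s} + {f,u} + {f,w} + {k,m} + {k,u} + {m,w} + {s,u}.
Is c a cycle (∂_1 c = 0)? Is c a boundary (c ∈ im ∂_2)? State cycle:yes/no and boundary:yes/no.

n_0=9 n_1=30 n_2=17  [Z2]
∂1: piv[bd,bf,bh,bk,bs,bu,dm,dw] rk=8  ker:df,dh,dk,ds,fh,fk,fm,fs,fu,fw,hk,hm,hs,hw,km,ku,ms,mu,mw,su,sw,uw
∂2: piv[bdh,bdk,bhk,bhs,bku,dfk,dfm,dkm,dsw,fhw,fsu,fsw,fuw,msw] rk=14  ker:dhk,fkm,suw
∂1c = 0
c vs im∂2: residual ≠ 0 ⇒ not boundary

cycle:yes boundary:no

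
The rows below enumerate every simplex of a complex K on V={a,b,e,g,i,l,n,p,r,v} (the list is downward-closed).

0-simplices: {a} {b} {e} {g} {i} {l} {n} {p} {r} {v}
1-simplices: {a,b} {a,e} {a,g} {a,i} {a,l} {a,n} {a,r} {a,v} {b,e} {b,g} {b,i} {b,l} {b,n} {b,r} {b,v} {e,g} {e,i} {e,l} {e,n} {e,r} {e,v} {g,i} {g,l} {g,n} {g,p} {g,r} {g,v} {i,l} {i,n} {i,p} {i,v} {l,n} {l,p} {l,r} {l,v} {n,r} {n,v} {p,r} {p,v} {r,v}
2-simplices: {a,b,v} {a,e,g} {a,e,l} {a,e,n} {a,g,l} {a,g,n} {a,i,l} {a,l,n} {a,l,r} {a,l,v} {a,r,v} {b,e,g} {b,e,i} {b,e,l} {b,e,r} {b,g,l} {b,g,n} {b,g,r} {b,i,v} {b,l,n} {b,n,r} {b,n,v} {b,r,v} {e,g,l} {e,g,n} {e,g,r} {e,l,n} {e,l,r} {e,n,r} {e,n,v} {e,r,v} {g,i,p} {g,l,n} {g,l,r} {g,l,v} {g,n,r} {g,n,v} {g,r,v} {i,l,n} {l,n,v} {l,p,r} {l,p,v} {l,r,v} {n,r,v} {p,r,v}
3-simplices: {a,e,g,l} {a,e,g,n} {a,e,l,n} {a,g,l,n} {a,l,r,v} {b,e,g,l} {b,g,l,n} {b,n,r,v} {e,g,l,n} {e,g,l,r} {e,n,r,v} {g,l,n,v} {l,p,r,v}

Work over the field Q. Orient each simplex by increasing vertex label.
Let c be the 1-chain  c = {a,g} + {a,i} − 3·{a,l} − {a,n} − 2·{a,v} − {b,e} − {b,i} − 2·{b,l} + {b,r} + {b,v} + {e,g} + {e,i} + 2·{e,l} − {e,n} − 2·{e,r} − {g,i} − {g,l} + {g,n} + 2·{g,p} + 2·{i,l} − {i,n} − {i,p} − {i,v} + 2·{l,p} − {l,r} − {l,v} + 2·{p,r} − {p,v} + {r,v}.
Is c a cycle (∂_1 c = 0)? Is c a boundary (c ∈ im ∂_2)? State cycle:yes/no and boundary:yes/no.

n_0=10 n_1=40 n_2=45 n_3=13  [Q]
∂1: piv[ab,ae,ag,ai,al,an,ar,av,gp] rk=9  ker:be,bg,bi,bl,bn,br,bv,eg,ei,el,en,er,ev,gi,gl,gn,gr,gv,il,in,ip,iv,ln,lp,lr,lv,nr,nv,pr,pv,rv
∂2: piv[abv,aeg,ael,aen,agl,agn,ail,aln,alr,alv,arv,beg,bei,bel,ber,bgn,bgr,biv,bnr,bnv,brv,elr,env,gip,glv,iln,lpr,lpv] rk=28  ker:bgl,bln,egl,egn,egr,eln,enr,erv,gln,glr,gnr,gnv,grv,lnv,lrv,nrv,prv
∂3: piv[aegl,aegn,aeln,agln,alrv,begl,bgln,bnrv,eglr,enrv,glnv,lprv] rk=12  ker:egln
∂1c = 4·{a} + 2·{b} − 2·{e} + {g} + {i} − 2·{l} − 2·{n} + 2·{p} − {r} − 3·{v}

cycle:no boundary:no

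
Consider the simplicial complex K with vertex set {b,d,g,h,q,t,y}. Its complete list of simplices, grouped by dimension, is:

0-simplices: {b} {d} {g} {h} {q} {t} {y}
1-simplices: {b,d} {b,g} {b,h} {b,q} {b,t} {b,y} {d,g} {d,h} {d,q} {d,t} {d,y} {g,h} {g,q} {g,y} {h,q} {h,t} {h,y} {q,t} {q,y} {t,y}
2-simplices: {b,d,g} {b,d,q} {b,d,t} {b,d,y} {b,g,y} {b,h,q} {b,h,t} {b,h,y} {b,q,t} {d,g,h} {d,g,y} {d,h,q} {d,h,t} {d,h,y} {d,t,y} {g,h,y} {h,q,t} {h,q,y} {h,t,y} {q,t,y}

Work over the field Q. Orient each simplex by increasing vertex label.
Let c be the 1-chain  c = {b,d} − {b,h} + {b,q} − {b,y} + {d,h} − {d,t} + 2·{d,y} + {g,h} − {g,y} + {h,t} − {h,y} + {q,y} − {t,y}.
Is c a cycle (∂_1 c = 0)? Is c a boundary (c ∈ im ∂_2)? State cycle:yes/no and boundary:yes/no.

n_0=7 n_1=20 n_2=20  [Q]
∂1: piv[bd,bg,bh,bq,bt,by] rk=6  ker:dg,dh,dq,dt,dy,gh,gq,gy,hq,ht,hy,qt,qy,ty
∂2: piv[bdg,bdq,bdt,bdy,bgy,bhq,bht,bhy,bqt,dgh,dhq,dty,hqy] rk=13  ker:dgy,dht,dhy,ghy,hqt,hty,qty
∂1c = −{d} + {h} + {t} − {y}

cycle:no boundary:no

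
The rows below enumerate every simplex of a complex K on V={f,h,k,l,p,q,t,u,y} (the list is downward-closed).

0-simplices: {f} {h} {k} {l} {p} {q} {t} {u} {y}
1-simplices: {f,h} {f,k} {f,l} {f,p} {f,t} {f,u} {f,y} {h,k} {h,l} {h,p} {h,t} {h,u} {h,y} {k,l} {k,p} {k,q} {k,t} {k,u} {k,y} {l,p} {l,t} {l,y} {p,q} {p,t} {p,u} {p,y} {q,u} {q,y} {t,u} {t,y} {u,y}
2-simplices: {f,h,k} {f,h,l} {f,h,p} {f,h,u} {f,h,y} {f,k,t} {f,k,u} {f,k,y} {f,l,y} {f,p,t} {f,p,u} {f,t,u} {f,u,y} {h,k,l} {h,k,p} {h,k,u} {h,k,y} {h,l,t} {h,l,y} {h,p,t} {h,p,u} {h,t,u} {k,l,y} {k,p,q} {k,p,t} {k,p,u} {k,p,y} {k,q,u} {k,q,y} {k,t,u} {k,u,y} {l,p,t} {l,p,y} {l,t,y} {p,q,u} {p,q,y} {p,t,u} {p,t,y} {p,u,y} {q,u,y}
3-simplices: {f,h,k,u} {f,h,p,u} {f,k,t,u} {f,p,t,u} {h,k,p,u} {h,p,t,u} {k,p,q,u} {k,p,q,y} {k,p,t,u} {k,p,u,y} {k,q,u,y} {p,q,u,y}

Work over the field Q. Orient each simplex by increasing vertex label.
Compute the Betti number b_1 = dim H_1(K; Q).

n_0=9 n_1=31 n_2=40 n_3=12  [Q]
∂1: piv[fh,fk,fl,fp,ft,fu,fy,kq] rk=8  ker:hk,hl,hp,ht,hu,hy,kl,kp,kt,ku,ky,lp,lt,ly,pq,pt,pu,py,qu,qy,tu,ty,uy
∂2: piv[fhk,fhl,fhp,fhu,fhy,fkt,fku,fky,fly,fpt,fpu,ftu,fuy,hkl,hkp,hlt,hpt,kpq,kpy,kqu,kqy,lpt,lty] rk=23  ker:hku,hky,hly,hpu,htu,kly,kpt,kpu,ktu,kuy,lpy,pqu,pqy,ptu,pty,puy,quy
∂3: piv[fhku,fhpu,fktu,fptu,hkpu,hptu,kpqu,kpqy,kptu,kpuy,kquy] rk=11  ker:pquy
b_1=(31−8)−23=0

b_1=0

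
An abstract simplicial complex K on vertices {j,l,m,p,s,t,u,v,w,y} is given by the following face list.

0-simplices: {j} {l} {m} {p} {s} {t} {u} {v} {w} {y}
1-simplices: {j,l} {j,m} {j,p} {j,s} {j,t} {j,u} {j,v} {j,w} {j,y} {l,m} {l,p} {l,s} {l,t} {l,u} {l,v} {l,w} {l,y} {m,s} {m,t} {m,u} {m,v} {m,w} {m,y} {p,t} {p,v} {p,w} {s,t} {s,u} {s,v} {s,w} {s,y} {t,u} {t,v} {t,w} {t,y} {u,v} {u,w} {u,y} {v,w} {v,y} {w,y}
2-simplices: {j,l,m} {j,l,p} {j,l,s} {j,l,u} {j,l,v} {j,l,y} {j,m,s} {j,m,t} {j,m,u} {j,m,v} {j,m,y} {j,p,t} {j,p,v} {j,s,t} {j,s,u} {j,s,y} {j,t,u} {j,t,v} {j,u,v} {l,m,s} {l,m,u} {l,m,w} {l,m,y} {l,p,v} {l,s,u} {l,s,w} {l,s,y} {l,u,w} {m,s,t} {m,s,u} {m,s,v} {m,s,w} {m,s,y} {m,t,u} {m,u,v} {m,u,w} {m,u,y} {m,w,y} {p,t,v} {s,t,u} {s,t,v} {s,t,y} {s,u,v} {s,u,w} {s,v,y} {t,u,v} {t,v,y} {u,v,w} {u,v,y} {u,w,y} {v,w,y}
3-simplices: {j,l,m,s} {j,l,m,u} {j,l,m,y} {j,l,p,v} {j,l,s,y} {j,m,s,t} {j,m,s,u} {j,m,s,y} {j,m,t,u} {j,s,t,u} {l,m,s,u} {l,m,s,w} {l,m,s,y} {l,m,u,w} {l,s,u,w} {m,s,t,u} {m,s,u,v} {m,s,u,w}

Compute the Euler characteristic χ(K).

n_0=10 n_1=41 n_2=51 n_3=18
χ=+10−41+51−18=2

χ(K)=2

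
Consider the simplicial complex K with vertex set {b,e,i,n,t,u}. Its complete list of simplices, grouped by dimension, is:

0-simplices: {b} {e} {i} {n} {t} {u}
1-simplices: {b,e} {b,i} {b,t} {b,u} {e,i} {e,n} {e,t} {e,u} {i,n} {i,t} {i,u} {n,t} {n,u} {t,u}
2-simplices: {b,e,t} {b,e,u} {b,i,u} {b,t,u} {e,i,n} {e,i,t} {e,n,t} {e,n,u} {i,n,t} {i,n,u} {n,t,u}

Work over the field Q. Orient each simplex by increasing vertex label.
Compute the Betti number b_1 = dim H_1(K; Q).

b_1=0

n_0=6 n_1=14 n_2=11  [Q]
∂1: piv[be,bi,bt,bu,en] rk=5  ker:ei,et,eu,in,it,iu,nt,nu,tu
∂2: piv[bet,beu,biu,btu,ein,eit,ent,enu,inu] rk=9  ker:int,ntu
b_1=(14−5)−9=0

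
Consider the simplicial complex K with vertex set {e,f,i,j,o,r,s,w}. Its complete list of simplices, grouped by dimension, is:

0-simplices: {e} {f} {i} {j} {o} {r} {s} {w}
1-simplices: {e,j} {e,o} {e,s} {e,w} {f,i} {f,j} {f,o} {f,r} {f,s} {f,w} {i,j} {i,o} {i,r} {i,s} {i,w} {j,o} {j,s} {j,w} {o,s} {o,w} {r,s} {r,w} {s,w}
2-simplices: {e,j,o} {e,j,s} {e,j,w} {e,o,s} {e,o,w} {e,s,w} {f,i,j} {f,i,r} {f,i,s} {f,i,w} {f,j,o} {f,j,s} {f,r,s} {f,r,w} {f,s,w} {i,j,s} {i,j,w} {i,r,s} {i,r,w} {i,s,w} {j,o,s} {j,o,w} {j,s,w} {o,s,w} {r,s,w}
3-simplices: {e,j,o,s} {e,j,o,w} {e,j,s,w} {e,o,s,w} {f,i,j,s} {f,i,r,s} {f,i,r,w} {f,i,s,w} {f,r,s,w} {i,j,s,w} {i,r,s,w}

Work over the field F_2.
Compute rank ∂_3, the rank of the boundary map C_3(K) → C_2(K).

rank∂_3=10

n_0=8 n_1=23 n_2=25 n_3=11  [Z2]
∂1: piv[ej,eo,es,ew,fi,fj,fr] rk=7  ker:fo,fs,fw,ij,io,ir,is,iw,jo,js,jw,os,ow,rs,rw,sw
∂2: piv[ejo,ejs,ejw,eos,eow,esw,fij,fir,fis,fiw,fjo,fjs,frs,frw,fsw] rk=15  ker:ijs,ijw,irs,irw,isw,jos,jow,jsw,osw,rsw
∂3: piv[ejos,ejow,ejsw,eosw,fijs,firs,firw,fisw,frsw,ijsw] rk=10  ker:irsw
rk∂_3=10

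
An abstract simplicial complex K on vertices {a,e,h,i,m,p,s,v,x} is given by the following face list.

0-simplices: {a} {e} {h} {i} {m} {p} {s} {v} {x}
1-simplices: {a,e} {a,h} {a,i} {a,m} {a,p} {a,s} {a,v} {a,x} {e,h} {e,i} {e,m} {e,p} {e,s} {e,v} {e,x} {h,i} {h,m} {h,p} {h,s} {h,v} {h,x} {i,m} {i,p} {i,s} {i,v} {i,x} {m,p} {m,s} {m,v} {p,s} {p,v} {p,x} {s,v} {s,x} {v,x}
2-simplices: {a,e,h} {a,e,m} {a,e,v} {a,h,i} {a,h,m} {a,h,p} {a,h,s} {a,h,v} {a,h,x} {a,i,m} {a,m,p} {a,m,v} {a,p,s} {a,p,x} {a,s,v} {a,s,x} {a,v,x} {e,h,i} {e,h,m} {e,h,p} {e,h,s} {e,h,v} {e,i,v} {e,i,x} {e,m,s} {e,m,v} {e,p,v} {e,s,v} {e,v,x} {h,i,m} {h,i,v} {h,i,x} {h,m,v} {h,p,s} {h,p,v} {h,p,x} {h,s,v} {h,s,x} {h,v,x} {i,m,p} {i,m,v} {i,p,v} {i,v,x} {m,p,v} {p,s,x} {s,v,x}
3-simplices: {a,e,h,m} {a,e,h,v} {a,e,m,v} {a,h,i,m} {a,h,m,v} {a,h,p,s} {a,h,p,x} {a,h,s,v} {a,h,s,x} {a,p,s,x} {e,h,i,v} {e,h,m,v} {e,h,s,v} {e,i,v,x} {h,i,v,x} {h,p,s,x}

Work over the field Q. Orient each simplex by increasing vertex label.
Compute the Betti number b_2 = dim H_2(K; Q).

n_0=9 n_1=35 n_2=46 n_3=16  [Q]
∂1: piv[ae,ah,ai,am,ap,as,av,ax] rk=8  ker:eh,ei,em,ep,es,ev,ex,hi,hm,hp,hs,hv,hx,im,ip,is,iv,ix,mp,ms,mv,ps,pv,px,sv,sx,vx
∂2: piv[aeh,aem,aev,ahi,ahm,ahp,ahs,ahv,ahx,aim,amp,amv,aps,apx,asv,asx,avx,ehi,ehp,ehs,eiv,eix,ems,epv,evx,imp] rk=26  ker:ehm,ehv,emv,esv,him,hiv,hix,hmv,hps,hpv,hpx,hsv,hsx,hvx,imv,ipv,ivx,mpv,psx,svx
∂3: piv[aehm,aehv,aemv,ahim,ahmv,ahps,ahpx,ahsv,ahsx,apsx,ehiv,ehsv,eivx,hivx] rk=14  ker:ehmv,hpsx
b_2=(46−26)−14=6

b_2=6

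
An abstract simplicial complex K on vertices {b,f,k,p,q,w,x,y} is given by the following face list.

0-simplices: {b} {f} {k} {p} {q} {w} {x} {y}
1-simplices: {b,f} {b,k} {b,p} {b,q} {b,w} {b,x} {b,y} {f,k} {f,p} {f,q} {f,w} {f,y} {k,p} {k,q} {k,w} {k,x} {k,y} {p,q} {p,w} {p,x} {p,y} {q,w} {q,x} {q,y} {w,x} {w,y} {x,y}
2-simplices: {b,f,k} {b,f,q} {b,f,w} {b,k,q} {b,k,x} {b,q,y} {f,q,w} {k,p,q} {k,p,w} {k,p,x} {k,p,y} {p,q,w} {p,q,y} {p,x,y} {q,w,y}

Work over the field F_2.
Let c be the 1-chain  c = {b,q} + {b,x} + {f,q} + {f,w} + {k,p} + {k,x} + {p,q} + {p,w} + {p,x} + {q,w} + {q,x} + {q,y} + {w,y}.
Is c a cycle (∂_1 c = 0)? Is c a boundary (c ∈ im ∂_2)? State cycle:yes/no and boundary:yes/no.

cycle:yes boundary:no

n_0=8 n_1=27 n_2=15  [Z2]
∂1: piv[bf,bk,bp,bq,bw,bx,by] rk=7  ker:fk,fp,fq,fw,fy,kp,kq,kw,kx,ky,pq,pw,px,py,qw,qx,qy,wx,wy,xy
∂2: piv[bfk,bfq,bfw,bkq,bkx,bqy,fqw,kpq,kpw,kpx,kpy,pqw,pqy,pxy,qwy] rk=15
∂1c = 0
c vs im∂2: residual ≠ 0 ⇒ not boundary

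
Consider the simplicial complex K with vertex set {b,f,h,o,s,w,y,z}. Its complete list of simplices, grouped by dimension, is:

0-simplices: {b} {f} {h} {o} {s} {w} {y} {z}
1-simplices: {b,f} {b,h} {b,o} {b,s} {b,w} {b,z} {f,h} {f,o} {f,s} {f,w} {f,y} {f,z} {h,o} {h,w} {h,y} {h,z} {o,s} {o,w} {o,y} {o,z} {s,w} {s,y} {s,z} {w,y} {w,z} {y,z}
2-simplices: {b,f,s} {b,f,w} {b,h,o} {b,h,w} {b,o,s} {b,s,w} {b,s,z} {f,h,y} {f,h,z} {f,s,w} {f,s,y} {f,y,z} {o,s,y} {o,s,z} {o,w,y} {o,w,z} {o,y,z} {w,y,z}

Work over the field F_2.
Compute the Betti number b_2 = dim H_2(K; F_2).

n_0=8 n_1=26 n_2=18  [Z2]
∂1: piv[bf,bh,bo,bs,bw,bz,fy] rk=7  ker:fh,fo,fs,fw,fz,ho,hw,hy,hz,os,ow,oy,oz,sw,sy,sz,wy,wz,yz
∂2: piv[bfs,bfw,bho,bhw,bos,bsw,bsz,fhy,fhz,fsy,fyz,osy,osz,owy,owz,oyz] rk=16  ker:fsw,wyz
b_2=(18−16)−0=2

b_2=2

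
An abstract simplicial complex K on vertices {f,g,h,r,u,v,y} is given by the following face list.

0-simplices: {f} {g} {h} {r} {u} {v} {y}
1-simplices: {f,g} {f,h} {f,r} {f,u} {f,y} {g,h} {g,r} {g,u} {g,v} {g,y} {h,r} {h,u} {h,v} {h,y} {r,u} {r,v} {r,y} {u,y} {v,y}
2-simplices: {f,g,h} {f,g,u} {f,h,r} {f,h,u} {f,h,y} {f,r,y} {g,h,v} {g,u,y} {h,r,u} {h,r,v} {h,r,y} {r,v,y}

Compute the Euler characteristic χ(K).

χ(K)=0

n_0=7 n_1=19 n_2=12
χ=+7−19+12=0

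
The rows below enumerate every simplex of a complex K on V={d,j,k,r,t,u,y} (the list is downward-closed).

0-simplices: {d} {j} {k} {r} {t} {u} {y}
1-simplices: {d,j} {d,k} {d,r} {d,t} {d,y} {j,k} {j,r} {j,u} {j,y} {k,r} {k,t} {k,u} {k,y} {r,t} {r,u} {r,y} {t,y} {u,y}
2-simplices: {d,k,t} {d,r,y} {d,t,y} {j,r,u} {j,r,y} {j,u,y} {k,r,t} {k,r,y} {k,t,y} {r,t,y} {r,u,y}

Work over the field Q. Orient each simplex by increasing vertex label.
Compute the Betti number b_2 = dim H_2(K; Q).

n_0=7 n_1=18 n_2=11  [Q]
∂1: piv[dj,dk,dr,dt,dy,ju] rk=6  ker:jk,jr,jy,kr,kt,ku,ky,rt,ru,ry,ty,uy
∂2: piv[dkt,dry,dty,jru,jry,juy,krt,kry,kty] rk=9  ker:rty,ruy
b_2=(11−9)−0=2

b_2=2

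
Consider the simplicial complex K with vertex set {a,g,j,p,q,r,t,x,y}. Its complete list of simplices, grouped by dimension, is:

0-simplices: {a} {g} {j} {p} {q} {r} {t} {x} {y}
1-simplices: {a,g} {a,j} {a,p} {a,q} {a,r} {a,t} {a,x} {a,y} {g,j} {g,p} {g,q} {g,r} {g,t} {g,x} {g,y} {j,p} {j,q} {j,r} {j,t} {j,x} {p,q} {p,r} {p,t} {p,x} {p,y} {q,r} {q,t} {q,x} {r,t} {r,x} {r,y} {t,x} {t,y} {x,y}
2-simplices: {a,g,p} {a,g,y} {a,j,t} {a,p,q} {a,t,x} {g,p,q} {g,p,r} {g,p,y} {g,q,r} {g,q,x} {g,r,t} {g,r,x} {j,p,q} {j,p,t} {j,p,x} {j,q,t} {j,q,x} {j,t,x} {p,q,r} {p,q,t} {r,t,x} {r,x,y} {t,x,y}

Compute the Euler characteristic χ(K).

n_0=9 n_1=34 n_2=23
χ=+9−34+23=-2

χ(K)=-2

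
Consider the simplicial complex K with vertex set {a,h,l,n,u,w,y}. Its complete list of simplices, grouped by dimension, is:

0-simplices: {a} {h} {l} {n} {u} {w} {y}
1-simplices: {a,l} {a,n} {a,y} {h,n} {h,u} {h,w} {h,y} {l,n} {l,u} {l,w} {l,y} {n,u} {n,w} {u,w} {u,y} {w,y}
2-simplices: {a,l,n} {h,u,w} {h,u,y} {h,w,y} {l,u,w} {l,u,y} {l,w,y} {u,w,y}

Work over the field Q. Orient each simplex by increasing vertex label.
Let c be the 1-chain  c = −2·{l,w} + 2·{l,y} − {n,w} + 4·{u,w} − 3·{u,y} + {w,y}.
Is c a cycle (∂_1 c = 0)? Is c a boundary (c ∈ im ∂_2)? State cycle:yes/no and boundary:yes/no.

cycle:no boundary:no

n_0=7 n_1=16 n_2=8  [Q]
∂1: piv[al,an,ay,hn,hu,hw] rk=6  ker:hy,ln,lu,lw,ly,nu,nw,uw,uy,wy
∂2: piv[aln,huw,huy,hwy,luw,luy] rk=6  ker:lwy,uwy
∂1c = {n} − {u}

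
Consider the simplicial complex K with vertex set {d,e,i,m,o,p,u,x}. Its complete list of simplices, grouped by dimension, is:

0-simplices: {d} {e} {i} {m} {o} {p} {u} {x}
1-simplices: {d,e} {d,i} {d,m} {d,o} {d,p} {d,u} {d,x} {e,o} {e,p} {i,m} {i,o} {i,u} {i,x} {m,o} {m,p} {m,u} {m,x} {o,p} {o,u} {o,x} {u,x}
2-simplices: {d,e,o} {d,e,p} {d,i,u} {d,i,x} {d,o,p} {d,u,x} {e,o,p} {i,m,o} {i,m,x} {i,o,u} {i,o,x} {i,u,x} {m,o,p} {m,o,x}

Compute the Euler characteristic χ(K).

χ(K)=1

n_0=8 n_1=21 n_2=14
χ=+8−21+14=1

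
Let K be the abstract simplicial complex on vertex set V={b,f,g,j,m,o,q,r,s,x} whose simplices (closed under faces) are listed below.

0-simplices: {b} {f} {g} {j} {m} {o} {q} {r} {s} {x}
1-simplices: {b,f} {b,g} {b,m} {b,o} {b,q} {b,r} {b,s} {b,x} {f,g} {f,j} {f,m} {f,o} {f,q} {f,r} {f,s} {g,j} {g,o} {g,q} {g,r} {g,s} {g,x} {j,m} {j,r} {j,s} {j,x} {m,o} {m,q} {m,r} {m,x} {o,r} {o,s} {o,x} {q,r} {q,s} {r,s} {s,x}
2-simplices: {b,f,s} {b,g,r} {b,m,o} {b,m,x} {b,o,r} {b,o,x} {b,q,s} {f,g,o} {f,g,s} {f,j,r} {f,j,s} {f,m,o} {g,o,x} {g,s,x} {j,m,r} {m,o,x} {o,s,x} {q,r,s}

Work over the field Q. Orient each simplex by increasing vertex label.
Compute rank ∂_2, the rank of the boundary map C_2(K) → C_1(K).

rank∂_2=17

n_0=10 n_1=36 n_2=18  [Q]
∂1: piv[bf,bg,bm,bo,bq,br,bs,bx,fj] rk=9  ker:fg,fm,fo,fq,fr,fs,gj,go,gq,gr,gs,gx,jm,jr,js,jx,mo,mq,mr,mx,or,os,ox,qr,qs,rs,sx
∂2: piv[bfs,bgr,bmo,bmx,bor,box,bqs,fgo,fgs,fjr,fjs,fmo,gox,gsx,jmr,osx,qrs] rk=17  ker:mox
rk∂_2=17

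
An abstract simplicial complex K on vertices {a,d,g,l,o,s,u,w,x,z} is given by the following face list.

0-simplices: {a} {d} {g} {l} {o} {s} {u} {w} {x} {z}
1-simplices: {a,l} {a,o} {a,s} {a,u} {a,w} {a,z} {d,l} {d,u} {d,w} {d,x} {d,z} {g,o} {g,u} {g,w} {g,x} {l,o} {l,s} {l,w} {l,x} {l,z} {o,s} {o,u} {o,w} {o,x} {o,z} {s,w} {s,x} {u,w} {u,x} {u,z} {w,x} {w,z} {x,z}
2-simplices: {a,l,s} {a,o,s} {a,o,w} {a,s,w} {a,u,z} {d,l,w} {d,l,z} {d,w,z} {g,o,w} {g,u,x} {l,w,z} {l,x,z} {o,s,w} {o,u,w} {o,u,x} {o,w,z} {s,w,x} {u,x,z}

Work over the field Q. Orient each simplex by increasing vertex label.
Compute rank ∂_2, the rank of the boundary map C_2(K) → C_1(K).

rank∂_2=16

n_0=10 n_1=33 n_2=18  [Q]
∂1: piv[al,ao,as,au,aw,az,dl,dx,go] rk=9  ker:du,dw,dz,gu,gw,gx,lo,ls,lw,lx,lz,os,ou,ow,ox,oz,sw,sx,uw,ux,uz,wx,wz,xz
∂2: piv[als,aos,aow,asw,auz,dlw,dlz,dwz,gow,gux,lxz,ouw,oux,owz,swx,uxz] rk=16  ker:lwz,osw
rk∂_2=16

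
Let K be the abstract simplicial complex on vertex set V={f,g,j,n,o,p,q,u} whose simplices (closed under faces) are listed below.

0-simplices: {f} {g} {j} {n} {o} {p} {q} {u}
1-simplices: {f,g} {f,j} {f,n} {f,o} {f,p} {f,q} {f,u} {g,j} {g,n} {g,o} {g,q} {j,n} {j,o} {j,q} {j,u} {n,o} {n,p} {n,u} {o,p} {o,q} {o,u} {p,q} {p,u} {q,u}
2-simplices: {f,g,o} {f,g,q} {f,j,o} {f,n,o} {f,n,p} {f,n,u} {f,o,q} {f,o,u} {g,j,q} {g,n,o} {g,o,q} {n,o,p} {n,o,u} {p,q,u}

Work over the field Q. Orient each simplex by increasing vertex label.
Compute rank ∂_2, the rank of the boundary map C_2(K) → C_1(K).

n_0=8 n_1=24 n_2=14  [Q]
∂1: piv[fg,fj,fn,fo,fp,fq,fu] rk=7  ker:gj,gn,go,gq,jn,jo,jq,ju,no,np,nu,op,oq,ou,pq,pu,qu
∂2: piv[fgo,fgq,fjo,fno,fnp,fnu,foq,fou,gjq,gno,nop,pqu] rk=12  ker:goq,nou
rk∂_2=12

rank∂_2=12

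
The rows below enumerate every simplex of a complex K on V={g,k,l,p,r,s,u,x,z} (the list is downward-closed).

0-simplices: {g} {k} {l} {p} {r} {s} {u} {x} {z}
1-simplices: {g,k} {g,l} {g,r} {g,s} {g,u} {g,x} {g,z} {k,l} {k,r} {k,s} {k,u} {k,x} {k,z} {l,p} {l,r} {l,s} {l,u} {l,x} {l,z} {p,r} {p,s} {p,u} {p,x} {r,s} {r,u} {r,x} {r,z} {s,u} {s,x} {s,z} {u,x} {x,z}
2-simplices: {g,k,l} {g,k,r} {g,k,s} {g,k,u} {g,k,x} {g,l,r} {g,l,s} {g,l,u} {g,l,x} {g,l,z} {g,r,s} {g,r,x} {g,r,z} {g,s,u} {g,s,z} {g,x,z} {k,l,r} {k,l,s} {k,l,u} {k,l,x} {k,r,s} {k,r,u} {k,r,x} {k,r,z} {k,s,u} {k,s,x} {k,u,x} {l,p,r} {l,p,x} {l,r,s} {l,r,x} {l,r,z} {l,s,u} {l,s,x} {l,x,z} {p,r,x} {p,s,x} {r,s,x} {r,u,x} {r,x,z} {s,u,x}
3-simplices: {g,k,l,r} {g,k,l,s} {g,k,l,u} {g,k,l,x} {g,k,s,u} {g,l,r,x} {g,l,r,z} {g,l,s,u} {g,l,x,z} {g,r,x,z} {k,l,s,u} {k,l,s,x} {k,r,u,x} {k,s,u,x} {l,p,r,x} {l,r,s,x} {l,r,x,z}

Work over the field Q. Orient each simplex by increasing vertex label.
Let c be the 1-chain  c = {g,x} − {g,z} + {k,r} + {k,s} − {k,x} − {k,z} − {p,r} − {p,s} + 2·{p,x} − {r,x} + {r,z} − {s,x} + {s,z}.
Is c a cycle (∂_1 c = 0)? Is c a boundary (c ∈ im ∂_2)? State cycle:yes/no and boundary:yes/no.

n_0=9 n_1=32 n_2=41 n_3=17  [Q]
∂1: piv[gk,gl,gr,gs,gu,gx,gz,lp] rk=8  ker:kl,kr,ks,ku,kx,kz,lr,ls,lu,lx,lz,pr,ps,pu,px,rs,ru,rx,rz,su,sx,sz,ux,xz
∂2: piv[gkl,gkr,gks,gku,gkx,glr,gls,glu,glx,glz,grs,grx,grz,gsu,gsz,gxz,kru,krz,ksx,kux,lpr,lpx,psx] rk=23  ker:klr,kls,klu,klx,krs,krx,ksu,lrs,lrx,lrz,lsu,lsx,lxz,prx,rsx,rux,rxz,sux
∂3: piv[gklr,gkls,gklu,gklx,gksu,glrx,glrz,glsu,glxz,grxz,klsx,krux,ksux,lprx,lrsx] rk=15  ker:klsu,lrxz
∂1c = 0
c vs im∂2: reduces to 0 ⇒ boundary

cycle:yes boundary:yes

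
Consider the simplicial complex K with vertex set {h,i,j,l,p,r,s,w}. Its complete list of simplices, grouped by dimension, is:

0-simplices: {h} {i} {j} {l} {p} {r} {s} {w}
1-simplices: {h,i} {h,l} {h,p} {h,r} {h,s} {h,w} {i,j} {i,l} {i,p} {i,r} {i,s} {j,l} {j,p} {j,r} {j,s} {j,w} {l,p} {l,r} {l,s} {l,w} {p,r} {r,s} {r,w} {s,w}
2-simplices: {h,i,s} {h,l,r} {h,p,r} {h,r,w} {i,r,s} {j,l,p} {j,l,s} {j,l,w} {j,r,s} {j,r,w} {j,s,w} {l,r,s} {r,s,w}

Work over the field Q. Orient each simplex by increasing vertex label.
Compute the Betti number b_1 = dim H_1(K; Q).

n_0=8 n_1=24 n_2=13  [Q]
∂1: piv[hi,hl,hp,hr,hs,hw,ij] rk=7  ker:il,ip,ir,is,jl,jp,jr,js,jw,lp,lr,ls,lw,pr,rs,rw,sw
∂2: piv[his,hlr,hpr,hrw,irs,jlp,jls,jlw,jrs,jrw,jsw,lrs] rk=12  ker:rsw
b_1=(24−7)−12=5

b_1=5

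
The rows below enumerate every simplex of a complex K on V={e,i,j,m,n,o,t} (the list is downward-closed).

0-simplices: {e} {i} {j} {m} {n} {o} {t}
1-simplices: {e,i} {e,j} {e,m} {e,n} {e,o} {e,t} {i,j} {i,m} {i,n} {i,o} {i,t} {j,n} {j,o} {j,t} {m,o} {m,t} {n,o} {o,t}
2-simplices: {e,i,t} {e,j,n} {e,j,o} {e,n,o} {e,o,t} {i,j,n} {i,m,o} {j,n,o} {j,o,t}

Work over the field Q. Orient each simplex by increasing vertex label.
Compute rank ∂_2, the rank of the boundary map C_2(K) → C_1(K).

rank∂_2=8

n_0=7 n_1=18 n_2=9  [Q]
∂1: piv[ei,ej,em,en,eo,et] rk=6  ker:ij,im,in,io,it,jn,jo,jt,mo,mt,no,ot
∂2: piv[eit,ejn,ejo,eno,eot,ijn,imo,jot] rk=8  ker:jno
rk∂_2=8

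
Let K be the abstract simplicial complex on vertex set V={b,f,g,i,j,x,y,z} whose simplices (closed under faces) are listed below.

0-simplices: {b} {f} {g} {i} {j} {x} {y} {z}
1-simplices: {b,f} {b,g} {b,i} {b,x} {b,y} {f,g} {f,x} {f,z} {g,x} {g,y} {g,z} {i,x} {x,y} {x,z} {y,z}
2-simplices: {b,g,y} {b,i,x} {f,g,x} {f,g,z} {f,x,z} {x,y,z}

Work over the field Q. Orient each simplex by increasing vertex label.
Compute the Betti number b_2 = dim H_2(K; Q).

b_2=0

n_0=8 n_1=15 n_2=6  [Q]
∂1: piv[bf,bg,bi,bx,by,fz] rk=6  ker:fg,fx,gx,gy,gz,ix,xy,xz,yz
∂2: piv[bgy,bix,fgx,fgz,fxz,xyz] rk=6
b_2=(6−6)−0=0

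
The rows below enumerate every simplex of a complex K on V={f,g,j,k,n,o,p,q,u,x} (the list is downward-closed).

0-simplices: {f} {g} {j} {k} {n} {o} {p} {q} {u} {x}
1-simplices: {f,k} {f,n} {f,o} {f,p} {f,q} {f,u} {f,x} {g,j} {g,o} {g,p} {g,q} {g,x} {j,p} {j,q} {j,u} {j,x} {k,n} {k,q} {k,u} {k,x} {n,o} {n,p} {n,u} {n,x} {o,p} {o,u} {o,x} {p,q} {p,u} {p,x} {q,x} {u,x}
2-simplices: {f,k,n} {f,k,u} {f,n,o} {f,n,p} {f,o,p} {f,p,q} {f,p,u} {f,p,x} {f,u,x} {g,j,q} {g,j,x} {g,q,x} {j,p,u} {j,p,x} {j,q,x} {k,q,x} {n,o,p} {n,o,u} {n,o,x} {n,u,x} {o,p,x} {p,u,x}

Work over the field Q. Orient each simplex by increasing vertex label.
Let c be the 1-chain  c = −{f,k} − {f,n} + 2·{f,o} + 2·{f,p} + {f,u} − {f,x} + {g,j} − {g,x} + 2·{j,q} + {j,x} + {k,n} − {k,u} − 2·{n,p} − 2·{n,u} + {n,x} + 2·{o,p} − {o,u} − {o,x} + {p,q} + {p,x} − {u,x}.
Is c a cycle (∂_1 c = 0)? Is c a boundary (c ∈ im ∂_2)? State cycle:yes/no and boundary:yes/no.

cycle:no boundary:no

n_0=10 n_1=32 n_2=22  [Q]
∂1: piv[fk,fn,fo,fp,fq,fu,fx,gj,go] rk=9  ker:gp,gq,gx,jp,jq,ju,jx,kn,kq,ku,kx,no,np,nu,nx,op,ou,ox,pq,pu,px,qx,ux
∂2: piv[fkn,fku,fno,fnp,fop,fpq,fpu,fpx,fux,gjq,gjx,gqx,jpu,jpx,kqx,nou,nox,nux,opx] rk=19  ker:jqx,nop,pux
∂1c = −2·{f} − 2·{j} − {k} + 3·{n} + 2·{o} + 3·{q} − 2·{u} − {x}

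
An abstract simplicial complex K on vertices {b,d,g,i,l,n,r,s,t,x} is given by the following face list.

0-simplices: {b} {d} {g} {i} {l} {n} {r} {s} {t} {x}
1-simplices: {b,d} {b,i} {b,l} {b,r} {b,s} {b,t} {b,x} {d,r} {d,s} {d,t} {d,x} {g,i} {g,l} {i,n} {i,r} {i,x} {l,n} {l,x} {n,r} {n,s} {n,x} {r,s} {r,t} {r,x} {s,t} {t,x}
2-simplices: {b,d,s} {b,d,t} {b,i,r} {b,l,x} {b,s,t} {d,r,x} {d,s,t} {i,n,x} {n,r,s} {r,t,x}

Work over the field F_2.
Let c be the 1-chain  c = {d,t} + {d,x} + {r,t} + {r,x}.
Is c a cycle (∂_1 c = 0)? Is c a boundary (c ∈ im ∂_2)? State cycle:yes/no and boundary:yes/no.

n_0=10 n_1=26 n_2=10  [Z2]
∂1: piv[bd,bi,bl,br,bs,bt,bx,gi,in] rk=9  ker:dr,ds,dt,dx,gl,ir,ix,ln,lx,nr,ns,nx,rs,rt,rx,st,tx
∂2: piv[bds,bdt,bir,blx,bst,drx,inx,nrs,rtx] rk=9  ker:dst
∂1c = 0
c vs im∂2: residual ≠ 0 ⇒ not boundary

cycle:yes boundary:no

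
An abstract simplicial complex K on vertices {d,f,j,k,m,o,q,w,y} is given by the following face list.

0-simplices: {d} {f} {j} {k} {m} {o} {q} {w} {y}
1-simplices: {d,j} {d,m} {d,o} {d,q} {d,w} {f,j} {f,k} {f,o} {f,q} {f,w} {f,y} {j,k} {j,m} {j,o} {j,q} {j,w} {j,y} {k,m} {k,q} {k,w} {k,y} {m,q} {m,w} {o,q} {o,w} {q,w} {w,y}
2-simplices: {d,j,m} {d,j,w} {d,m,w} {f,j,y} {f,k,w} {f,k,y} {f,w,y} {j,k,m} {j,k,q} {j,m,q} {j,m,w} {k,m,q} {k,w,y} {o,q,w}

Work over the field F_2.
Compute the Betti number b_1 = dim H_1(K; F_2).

b_1=8

n_0=9 n_1=27 n_2=14  [Z2]
∂1: piv[dj,dm,do,dq,dw,fj,fk,fy] rk=8  ker:fo,fq,fw,jk,jm,jo,jq,jw,jy,km,kq,kw,ky,mq,mw,oq,ow,qw,wy
∂2: piv[djm,djw,dmw,fjy,fkw,fky,fwy,jkm,jkq,jmq,oqw] rk=11  ker:jmw,kmq,kwy
b_1=(27−8)−11=8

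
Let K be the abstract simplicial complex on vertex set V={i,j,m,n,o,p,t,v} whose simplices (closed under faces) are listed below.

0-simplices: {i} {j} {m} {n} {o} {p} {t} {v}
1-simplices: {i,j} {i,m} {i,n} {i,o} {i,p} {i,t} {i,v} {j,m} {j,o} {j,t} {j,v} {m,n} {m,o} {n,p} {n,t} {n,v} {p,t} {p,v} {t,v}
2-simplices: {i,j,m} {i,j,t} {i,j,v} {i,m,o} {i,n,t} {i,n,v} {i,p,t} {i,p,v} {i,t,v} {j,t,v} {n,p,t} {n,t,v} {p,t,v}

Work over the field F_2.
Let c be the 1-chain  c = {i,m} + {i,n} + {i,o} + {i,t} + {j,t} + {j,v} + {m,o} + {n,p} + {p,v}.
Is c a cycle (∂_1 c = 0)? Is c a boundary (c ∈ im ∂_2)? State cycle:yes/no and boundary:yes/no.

n_0=8 n_1=19 n_2=13  [Z2]
∂1: piv[ij,im,in,io,ip,it,iv] rk=7  ker:jm,jo,jt,jv,mn,mo,np,nt,nv,pt,pv,tv
∂2: piv[ijm,ijt,ijv,imo,int,inv,ipt,ipv,itv,npt] rk=10  ker:jtv,ntv,ptv
∂1c = 0
c vs im∂2: reduces to 0 ⇒ boundary

cycle:yes boundary:yes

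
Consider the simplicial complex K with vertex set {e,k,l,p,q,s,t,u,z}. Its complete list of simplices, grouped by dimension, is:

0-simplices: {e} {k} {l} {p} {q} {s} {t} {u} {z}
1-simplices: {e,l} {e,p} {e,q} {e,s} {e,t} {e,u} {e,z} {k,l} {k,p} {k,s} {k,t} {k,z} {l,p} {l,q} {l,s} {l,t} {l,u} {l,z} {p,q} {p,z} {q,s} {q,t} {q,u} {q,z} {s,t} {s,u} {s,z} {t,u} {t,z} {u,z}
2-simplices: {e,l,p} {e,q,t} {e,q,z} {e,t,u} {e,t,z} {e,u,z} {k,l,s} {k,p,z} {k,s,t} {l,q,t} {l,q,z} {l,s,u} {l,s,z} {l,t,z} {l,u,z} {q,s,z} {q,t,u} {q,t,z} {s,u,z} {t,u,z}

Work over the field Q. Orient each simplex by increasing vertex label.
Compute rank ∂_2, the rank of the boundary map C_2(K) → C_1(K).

n_0=9 n_1=30 n_2=20  [Q]
∂1: piv[el,ep,eq,es,et,eu,ez,kl] rk=8  ker:kp,ks,kt,kz,lp,lq,ls,lt,lu,lz,pq,pz,qs,qt,qu,qz,st,su,sz,tu,tz,uz
∂2: piv[elp,eqt,eqz,etu,etz,euz,kls,kpz,kst,lqt,lqz,lsu,lsz,luz,qsz,qtu] rk=16  ker:ltz,qtz,suz,tuz
rk∂_2=16

rank∂_2=16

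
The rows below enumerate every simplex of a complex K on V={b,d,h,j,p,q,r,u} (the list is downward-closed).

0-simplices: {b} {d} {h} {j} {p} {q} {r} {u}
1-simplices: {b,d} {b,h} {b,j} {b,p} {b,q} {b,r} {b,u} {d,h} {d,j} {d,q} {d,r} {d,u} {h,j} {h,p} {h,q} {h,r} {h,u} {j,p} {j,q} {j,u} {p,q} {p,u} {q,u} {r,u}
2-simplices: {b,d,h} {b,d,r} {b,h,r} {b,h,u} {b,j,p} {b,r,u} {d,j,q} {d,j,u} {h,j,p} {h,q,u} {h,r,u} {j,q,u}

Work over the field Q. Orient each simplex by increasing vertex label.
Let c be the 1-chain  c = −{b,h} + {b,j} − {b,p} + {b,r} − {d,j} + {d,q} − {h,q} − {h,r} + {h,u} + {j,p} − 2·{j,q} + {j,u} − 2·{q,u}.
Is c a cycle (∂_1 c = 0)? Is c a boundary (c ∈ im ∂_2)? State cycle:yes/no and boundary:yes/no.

n_0=8 n_1=24 n_2=12  [Q]
∂1: piv[bd,bh,bj,bp,bq,br,bu] rk=7  ker:dh,dj,dq,dr,du,hj,hp,hq,hr,hu,jp,jq,ju,pq,pu,qu,ru
∂2: piv[bdh,bdr,bhr,bhu,bjp,bru,djq,dju,hjp,hqu,jqu] rk=11  ker:hru
∂1c = 0
c vs im∂2: reduces to 0 ⇒ boundary

cycle:yes boundary:yes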